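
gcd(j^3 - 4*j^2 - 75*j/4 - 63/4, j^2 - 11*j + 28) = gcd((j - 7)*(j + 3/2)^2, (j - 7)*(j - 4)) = j - 7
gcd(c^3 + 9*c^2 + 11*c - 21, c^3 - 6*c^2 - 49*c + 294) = c + 7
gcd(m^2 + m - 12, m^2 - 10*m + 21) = m - 3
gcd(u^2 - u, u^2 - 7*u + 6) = u - 1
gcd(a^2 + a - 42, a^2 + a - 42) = a^2 + a - 42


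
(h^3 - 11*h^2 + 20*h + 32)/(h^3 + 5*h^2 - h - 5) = (h^2 - 12*h + 32)/(h^2 + 4*h - 5)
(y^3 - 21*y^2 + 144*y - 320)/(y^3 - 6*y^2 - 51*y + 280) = (y - 8)/(y + 7)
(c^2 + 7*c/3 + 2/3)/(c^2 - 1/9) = 3*(c + 2)/(3*c - 1)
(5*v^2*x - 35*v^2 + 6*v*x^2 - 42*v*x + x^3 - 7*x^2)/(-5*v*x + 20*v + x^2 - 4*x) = (-5*v^2*x + 35*v^2 - 6*v*x^2 + 42*v*x - x^3 + 7*x^2)/(5*v*x - 20*v - x^2 + 4*x)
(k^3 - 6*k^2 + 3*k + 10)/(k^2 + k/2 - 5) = 2*(k^2 - 4*k - 5)/(2*k + 5)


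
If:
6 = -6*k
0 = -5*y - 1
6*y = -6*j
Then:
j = 1/5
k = -1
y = -1/5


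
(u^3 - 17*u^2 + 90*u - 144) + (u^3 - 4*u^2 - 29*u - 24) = 2*u^3 - 21*u^2 + 61*u - 168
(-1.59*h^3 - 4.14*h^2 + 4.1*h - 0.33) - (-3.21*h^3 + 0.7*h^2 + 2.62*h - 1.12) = 1.62*h^3 - 4.84*h^2 + 1.48*h + 0.79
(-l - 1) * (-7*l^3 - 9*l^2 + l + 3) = 7*l^4 + 16*l^3 + 8*l^2 - 4*l - 3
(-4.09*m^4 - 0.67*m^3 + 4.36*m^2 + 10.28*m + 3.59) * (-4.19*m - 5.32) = 17.1371*m^5 + 24.5661*m^4 - 14.704*m^3 - 66.2684*m^2 - 69.7317*m - 19.0988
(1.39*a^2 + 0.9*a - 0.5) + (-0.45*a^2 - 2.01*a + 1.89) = 0.94*a^2 - 1.11*a + 1.39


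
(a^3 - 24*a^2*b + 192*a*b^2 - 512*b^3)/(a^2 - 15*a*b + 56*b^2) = (a^2 - 16*a*b + 64*b^2)/(a - 7*b)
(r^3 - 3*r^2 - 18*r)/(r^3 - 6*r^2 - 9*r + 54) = r/(r - 3)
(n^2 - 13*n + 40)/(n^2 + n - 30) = (n - 8)/(n + 6)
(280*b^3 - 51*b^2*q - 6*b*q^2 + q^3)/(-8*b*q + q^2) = -35*b^2/q + 2*b + q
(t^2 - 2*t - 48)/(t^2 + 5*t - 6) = (t - 8)/(t - 1)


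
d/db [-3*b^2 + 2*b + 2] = 2 - 6*b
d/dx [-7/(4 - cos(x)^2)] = 14*sin(x)*cos(x)/(cos(x)^2 - 4)^2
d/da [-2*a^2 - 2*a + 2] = -4*a - 2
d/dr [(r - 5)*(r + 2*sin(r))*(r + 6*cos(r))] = (5 - r)*(r + 2*sin(r))*(6*sin(r) - 1) + (r - 5)*(r + 6*cos(r))*(2*cos(r) + 1) + (r + 2*sin(r))*(r + 6*cos(r))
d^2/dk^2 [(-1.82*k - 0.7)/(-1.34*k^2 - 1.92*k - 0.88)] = ((1.82*k + 0.7)*(2.68*k + 1.92)*(5.36*k + 3.84) - (14.6328*k + 8.8648)*(1.34*k^2 + 1.92*k + 0.88))/(1.34*k^2 + 1.92*k + 0.88)^3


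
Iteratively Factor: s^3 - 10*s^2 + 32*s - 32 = (s - 4)*(s^2 - 6*s + 8) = (s - 4)*(s - 2)*(s - 4)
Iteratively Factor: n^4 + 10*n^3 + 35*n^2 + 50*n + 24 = (n + 3)*(n^3 + 7*n^2 + 14*n + 8) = (n + 3)*(n + 4)*(n^2 + 3*n + 2) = (n + 1)*(n + 3)*(n + 4)*(n + 2)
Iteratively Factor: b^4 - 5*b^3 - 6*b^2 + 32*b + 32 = (b - 4)*(b^3 - b^2 - 10*b - 8) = (b - 4)^2*(b^2 + 3*b + 2) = (b - 4)^2*(b + 1)*(b + 2)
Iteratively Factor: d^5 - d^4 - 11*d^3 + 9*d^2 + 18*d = (d - 3)*(d^4 + 2*d^3 - 5*d^2 - 6*d) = (d - 3)*(d + 3)*(d^3 - d^2 - 2*d) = (d - 3)*(d - 2)*(d + 3)*(d^2 + d) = d*(d - 3)*(d - 2)*(d + 3)*(d + 1)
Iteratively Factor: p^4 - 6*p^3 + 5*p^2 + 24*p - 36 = (p + 2)*(p^3 - 8*p^2 + 21*p - 18) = (p - 2)*(p + 2)*(p^2 - 6*p + 9) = (p - 3)*(p - 2)*(p + 2)*(p - 3)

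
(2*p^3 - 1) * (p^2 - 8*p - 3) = 2*p^5 - 16*p^4 - 6*p^3 - p^2 + 8*p + 3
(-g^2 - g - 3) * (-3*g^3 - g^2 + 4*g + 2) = 3*g^5 + 4*g^4 + 6*g^3 - 3*g^2 - 14*g - 6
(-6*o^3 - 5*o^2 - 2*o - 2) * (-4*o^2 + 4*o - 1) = 24*o^5 - 4*o^4 - 6*o^3 + 5*o^2 - 6*o + 2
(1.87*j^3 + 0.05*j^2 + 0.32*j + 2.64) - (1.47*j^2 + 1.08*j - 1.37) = 1.87*j^3 - 1.42*j^2 - 0.76*j + 4.01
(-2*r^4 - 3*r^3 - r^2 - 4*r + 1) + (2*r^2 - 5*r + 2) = -2*r^4 - 3*r^3 + r^2 - 9*r + 3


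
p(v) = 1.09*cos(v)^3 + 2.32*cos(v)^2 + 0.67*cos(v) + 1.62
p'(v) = -3.27*sin(v)*cos(v)^2 - 4.64*sin(v)*cos(v) - 0.67*sin(v)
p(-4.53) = 1.57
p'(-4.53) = 0.06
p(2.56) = 2.04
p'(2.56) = 0.51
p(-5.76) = 4.65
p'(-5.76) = -3.57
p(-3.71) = 2.05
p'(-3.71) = 0.49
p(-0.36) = 5.17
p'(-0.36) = 2.77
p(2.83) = 2.14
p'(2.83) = 0.24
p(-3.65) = 2.08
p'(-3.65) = 0.43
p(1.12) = 2.44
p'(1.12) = -2.98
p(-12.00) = 4.49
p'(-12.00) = -3.71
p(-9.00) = 2.11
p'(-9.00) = -0.35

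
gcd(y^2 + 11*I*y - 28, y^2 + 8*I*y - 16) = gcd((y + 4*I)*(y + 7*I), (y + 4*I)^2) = y + 4*I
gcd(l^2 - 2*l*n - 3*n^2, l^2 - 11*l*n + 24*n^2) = l - 3*n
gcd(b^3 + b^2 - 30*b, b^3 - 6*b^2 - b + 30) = b - 5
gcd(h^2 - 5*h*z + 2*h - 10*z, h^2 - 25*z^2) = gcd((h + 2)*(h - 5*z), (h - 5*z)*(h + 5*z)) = -h + 5*z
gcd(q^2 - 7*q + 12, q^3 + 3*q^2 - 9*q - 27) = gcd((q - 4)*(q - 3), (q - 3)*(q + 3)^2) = q - 3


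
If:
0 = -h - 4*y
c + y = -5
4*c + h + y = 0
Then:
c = -15/7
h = 80/7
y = -20/7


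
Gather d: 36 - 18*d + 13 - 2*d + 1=50 - 20*d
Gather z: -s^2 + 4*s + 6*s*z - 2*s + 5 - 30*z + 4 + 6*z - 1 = -s^2 + 2*s + z*(6*s - 24) + 8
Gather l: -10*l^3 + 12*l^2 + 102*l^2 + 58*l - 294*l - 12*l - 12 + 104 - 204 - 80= -10*l^3 + 114*l^2 - 248*l - 192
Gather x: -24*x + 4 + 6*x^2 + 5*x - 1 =6*x^2 - 19*x + 3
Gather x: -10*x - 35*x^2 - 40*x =-35*x^2 - 50*x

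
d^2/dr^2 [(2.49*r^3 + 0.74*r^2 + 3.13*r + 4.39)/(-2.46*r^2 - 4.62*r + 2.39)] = (-1.4210854715202e-14*r^5 - 156.637044*r^3 - 20.539188*r^2 - 495.113274*r - 316.60054)/(14.886936*r^6 + 83.875176*r^5 + 114.1317*r^4 - 64.36584*r^3 - 110.88405*r^2 + 79.169706*r - 13.651919)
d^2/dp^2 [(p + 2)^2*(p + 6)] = 6*p + 20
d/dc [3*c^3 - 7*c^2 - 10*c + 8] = 9*c^2 - 14*c - 10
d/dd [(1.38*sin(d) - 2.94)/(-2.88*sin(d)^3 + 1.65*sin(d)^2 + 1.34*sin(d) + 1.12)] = (7.9488*sin(d)^3 - 27.6786*sin(d)^2 + 9.702*sin(d) + 5.4852)*cos(d)/(8.2944*sin(d)^6 - 9.504*sin(d)^5 - 4.9959*sin(d)^4 - 2.0292*sin(d)^3 + 5.4916*sin(d)^2 + 3.0016*sin(d) + 1.2544)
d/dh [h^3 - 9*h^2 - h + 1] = 3*h^2 - 18*h - 1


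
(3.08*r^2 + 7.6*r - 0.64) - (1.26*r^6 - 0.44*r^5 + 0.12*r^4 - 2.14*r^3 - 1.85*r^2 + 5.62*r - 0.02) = -1.26*r^6 + 0.44*r^5 - 0.12*r^4 + 2.14*r^3 + 4.93*r^2 + 1.98*r - 0.62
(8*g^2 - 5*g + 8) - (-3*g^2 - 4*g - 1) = 11*g^2 - g + 9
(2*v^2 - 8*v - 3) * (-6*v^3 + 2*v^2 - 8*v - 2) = -12*v^5 + 52*v^4 - 14*v^3 + 54*v^2 + 40*v + 6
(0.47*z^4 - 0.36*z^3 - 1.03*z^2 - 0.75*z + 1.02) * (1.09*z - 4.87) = 0.5123*z^5 - 2.6813*z^4 + 0.6305*z^3 + 4.1986*z^2 + 4.7643*z - 4.9674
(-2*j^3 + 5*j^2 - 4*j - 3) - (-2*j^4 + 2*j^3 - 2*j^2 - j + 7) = 2*j^4 - 4*j^3 + 7*j^2 - 3*j - 10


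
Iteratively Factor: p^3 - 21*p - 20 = (p + 1)*(p^2 - p - 20) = (p + 1)*(p + 4)*(p - 5)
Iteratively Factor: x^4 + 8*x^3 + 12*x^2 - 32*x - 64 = (x - 2)*(x^3 + 10*x^2 + 32*x + 32) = (x - 2)*(x + 2)*(x^2 + 8*x + 16) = (x - 2)*(x + 2)*(x + 4)*(x + 4)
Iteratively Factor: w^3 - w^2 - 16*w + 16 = (w - 4)*(w^2 + 3*w - 4) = (w - 4)*(w + 4)*(w - 1)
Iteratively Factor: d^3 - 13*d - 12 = (d + 3)*(d^2 - 3*d - 4) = (d + 1)*(d + 3)*(d - 4)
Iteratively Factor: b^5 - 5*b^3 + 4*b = (b - 2)*(b^4 + 2*b^3 - b^2 - 2*b) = (b - 2)*(b + 2)*(b^3 - b) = (b - 2)*(b - 1)*(b + 2)*(b^2 + b) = b*(b - 2)*(b - 1)*(b + 2)*(b + 1)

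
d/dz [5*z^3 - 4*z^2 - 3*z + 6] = 15*z^2 - 8*z - 3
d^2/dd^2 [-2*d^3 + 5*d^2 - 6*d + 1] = 10 - 12*d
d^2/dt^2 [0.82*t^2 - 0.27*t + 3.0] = 1.64000000000000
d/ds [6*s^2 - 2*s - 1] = 12*s - 2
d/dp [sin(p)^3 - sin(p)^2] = (3*sin(p) - 2)*sin(p)*cos(p)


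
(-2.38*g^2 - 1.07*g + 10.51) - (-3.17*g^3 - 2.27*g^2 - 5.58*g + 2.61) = 3.17*g^3 - 0.11*g^2 + 4.51*g + 7.9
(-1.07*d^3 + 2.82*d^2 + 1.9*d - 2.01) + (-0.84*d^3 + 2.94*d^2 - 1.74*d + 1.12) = -1.91*d^3 + 5.76*d^2 + 0.16*d - 0.89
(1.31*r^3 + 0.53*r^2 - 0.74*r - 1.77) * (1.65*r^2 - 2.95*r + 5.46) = 2.1615*r^5 - 2.99*r^4 + 4.3681*r^3 + 2.1563*r^2 + 1.1811*r - 9.6642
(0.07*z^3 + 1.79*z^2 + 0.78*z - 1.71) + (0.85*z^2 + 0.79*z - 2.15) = 0.07*z^3 + 2.64*z^2 + 1.57*z - 3.86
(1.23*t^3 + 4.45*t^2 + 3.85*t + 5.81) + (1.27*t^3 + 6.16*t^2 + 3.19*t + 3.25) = 2.5*t^3 + 10.61*t^2 + 7.04*t + 9.06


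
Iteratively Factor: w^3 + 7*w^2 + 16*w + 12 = (w + 2)*(w^2 + 5*w + 6) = (w + 2)^2*(w + 3)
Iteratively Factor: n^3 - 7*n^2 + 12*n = (n - 3)*(n^2 - 4*n) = n*(n - 3)*(n - 4)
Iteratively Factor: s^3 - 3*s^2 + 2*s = (s)*(s^2 - 3*s + 2) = s*(s - 1)*(s - 2)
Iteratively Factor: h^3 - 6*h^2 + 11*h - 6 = (h - 1)*(h^2 - 5*h + 6) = (h - 2)*(h - 1)*(h - 3)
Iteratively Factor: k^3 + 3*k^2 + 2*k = (k + 2)*(k^2 + k) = k*(k + 2)*(k + 1)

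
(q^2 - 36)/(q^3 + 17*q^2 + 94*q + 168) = (q - 6)/(q^2 + 11*q + 28)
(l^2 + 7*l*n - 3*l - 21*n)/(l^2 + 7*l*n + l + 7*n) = (l - 3)/(l + 1)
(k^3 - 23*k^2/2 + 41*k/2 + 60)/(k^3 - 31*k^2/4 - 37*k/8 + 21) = 4*(2*k^2 - 7*k - 15)/(8*k^2 + 2*k - 21)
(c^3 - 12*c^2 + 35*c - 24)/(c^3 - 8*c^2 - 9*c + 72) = (c - 1)/(c + 3)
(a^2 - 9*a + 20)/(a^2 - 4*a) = (a - 5)/a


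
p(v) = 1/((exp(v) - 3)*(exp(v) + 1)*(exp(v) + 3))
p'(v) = -exp(v)/((exp(v) - 3)*(exp(v) + 1)*(exp(v) + 3)^2) - exp(v)/((exp(v) - 3)*(exp(v) + 1)^2*(exp(v) + 3)) - exp(v)/((exp(v) - 3)^2*(exp(v) + 1)*(exp(v) + 3))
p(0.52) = -0.06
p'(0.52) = -0.02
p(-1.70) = -0.09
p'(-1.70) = 0.01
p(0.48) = -0.06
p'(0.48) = -0.01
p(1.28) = 0.06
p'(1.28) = -0.41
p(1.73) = 0.01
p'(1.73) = -0.02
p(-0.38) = -0.07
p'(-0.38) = 0.02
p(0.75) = -0.07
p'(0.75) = -0.09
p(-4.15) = -0.11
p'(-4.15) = 0.00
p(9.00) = 0.00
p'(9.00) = 0.00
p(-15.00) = -0.11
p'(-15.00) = 0.00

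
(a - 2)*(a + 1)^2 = a^3 - 3*a - 2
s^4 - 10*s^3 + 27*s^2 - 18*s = s*(s - 6)*(s - 3)*(s - 1)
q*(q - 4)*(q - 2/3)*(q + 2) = q^4 - 8*q^3/3 - 20*q^2/3 + 16*q/3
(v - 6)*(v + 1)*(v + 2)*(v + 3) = v^4 - 25*v^2 - 60*v - 36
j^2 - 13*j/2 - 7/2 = (j - 7)*(j + 1/2)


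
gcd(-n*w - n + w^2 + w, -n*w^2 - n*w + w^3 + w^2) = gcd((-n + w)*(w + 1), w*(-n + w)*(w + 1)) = -n*w - n + w^2 + w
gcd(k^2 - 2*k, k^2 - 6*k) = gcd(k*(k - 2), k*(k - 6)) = k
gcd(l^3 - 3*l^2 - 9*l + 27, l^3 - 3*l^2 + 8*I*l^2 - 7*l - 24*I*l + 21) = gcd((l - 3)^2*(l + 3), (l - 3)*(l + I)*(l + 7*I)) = l - 3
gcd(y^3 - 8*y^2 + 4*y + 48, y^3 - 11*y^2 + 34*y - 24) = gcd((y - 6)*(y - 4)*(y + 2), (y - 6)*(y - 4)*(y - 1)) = y^2 - 10*y + 24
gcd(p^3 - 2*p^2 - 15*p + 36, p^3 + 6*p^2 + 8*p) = p + 4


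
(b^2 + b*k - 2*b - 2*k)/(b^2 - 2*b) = (b + k)/b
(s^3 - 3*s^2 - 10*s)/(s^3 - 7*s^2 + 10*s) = (s + 2)/(s - 2)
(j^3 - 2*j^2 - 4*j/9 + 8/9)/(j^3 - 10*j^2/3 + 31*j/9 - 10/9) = (3*j^2 - 4*j - 4)/(3*j^2 - 8*j + 5)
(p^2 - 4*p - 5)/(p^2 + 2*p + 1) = (p - 5)/(p + 1)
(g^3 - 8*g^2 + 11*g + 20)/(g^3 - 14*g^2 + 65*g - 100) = (g + 1)/(g - 5)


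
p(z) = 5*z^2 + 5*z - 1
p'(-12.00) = -115.00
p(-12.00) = 659.00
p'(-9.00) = -85.00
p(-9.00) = 359.00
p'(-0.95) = -4.50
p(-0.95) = -1.24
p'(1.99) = 24.90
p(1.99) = 28.75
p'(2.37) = 28.70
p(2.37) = 38.93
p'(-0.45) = 0.50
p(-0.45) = -2.24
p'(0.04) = 5.40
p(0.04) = -0.79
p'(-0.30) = 2.00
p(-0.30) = -2.05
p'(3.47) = 39.70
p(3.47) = 76.55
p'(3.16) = 36.60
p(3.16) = 64.73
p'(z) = 10*z + 5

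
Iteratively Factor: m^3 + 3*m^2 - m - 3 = (m + 3)*(m^2 - 1) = (m + 1)*(m + 3)*(m - 1)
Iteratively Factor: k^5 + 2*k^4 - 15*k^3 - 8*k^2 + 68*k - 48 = (k + 4)*(k^4 - 2*k^3 - 7*k^2 + 20*k - 12) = (k + 3)*(k + 4)*(k^3 - 5*k^2 + 8*k - 4) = (k - 1)*(k + 3)*(k + 4)*(k^2 - 4*k + 4) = (k - 2)*(k - 1)*(k + 3)*(k + 4)*(k - 2)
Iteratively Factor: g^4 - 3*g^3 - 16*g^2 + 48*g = (g)*(g^3 - 3*g^2 - 16*g + 48) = g*(g - 3)*(g^2 - 16) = g*(g - 3)*(g + 4)*(g - 4)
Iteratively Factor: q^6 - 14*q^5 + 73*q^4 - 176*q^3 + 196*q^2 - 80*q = (q - 1)*(q^5 - 13*q^4 + 60*q^3 - 116*q^2 + 80*q) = (q - 2)*(q - 1)*(q^4 - 11*q^3 + 38*q^2 - 40*q) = (q - 4)*(q - 2)*(q - 1)*(q^3 - 7*q^2 + 10*q) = (q - 4)*(q - 2)^2*(q - 1)*(q^2 - 5*q) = q*(q - 4)*(q - 2)^2*(q - 1)*(q - 5)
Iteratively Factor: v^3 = (v)*(v^2) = v^2*(v)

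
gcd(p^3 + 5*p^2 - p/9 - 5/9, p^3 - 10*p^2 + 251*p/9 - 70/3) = 1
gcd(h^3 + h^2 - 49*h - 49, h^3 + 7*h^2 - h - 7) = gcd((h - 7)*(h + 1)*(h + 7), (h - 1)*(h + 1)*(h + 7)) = h^2 + 8*h + 7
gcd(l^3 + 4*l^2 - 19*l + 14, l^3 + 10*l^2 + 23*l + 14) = l + 7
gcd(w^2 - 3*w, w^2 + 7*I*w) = w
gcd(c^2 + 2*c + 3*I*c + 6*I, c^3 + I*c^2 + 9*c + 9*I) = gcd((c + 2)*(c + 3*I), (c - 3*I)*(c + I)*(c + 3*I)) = c + 3*I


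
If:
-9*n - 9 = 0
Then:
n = -1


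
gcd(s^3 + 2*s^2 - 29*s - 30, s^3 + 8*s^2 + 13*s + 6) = s^2 + 7*s + 6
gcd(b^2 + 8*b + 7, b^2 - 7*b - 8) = b + 1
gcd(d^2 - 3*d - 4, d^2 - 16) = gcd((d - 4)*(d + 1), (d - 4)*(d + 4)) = d - 4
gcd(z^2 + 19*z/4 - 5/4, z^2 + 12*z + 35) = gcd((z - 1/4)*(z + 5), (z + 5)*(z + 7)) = z + 5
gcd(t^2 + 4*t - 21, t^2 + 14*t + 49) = t + 7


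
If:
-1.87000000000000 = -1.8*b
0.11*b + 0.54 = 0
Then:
No Solution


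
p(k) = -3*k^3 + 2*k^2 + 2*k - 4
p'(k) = -9*k^2 + 4*k + 2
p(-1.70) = 13.12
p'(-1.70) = -30.81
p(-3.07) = 95.51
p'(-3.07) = -95.10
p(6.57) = -755.31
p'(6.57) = -360.20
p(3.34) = -86.79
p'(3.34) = -85.04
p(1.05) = -3.17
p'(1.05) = -3.72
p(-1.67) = 12.21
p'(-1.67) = -29.78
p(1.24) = -4.16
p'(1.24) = -6.88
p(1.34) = -4.95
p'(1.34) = -8.80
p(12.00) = -4876.00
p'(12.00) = -1246.00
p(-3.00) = 89.00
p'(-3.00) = -91.00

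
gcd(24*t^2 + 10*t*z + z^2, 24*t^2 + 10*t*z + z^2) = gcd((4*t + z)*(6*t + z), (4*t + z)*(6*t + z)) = 24*t^2 + 10*t*z + z^2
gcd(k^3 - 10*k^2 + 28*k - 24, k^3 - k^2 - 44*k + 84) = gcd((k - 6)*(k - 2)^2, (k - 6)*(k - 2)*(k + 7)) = k^2 - 8*k + 12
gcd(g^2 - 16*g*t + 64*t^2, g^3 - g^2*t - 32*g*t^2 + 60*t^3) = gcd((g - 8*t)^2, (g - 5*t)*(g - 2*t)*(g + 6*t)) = 1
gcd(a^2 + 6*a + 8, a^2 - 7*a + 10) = 1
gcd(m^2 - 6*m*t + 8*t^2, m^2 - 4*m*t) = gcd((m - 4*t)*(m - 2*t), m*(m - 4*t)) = -m + 4*t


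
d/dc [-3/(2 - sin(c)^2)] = -12*sin(2*c)/(cos(2*c) + 3)^2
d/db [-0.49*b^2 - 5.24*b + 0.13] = -0.98*b - 5.24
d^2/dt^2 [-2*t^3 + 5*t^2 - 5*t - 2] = 10 - 12*t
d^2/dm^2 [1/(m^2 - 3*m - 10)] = 2*(m^2 - 3*m - (2*m - 3)^2 - 10)/(-m^2 + 3*m + 10)^3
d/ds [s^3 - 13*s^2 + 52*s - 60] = 3*s^2 - 26*s + 52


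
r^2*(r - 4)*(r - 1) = r^4 - 5*r^3 + 4*r^2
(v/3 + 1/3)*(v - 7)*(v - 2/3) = v^3/3 - 20*v^2/9 - v + 14/9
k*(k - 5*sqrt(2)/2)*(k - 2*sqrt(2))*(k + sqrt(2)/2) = k^4 - 4*sqrt(2)*k^3 + 11*k^2/2 + 5*sqrt(2)*k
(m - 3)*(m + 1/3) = m^2 - 8*m/3 - 1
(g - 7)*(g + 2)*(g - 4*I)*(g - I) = g^4 - 5*g^3 - 5*I*g^3 - 18*g^2 + 25*I*g^2 + 20*g + 70*I*g + 56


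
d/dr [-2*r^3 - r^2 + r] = -6*r^2 - 2*r + 1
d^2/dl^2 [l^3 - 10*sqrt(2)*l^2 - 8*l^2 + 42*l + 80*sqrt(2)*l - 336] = 6*l - 20*sqrt(2) - 16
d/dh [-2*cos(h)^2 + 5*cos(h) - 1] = (4*cos(h) - 5)*sin(h)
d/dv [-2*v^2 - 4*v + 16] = -4*v - 4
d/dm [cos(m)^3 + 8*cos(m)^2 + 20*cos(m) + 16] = (3*sin(m)^2 - 16*cos(m) - 23)*sin(m)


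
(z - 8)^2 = z^2 - 16*z + 64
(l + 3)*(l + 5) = l^2 + 8*l + 15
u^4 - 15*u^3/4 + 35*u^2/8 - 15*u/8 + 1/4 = (u - 2)*(u - 1)*(u - 1/2)*(u - 1/4)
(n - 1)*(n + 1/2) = n^2 - n/2 - 1/2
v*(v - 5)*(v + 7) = v^3 + 2*v^2 - 35*v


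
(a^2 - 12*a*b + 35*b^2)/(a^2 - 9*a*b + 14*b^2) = (a - 5*b)/(a - 2*b)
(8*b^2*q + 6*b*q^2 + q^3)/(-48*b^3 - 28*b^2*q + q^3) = q/(-6*b + q)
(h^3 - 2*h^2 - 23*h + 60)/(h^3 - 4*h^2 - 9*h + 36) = (h + 5)/(h + 3)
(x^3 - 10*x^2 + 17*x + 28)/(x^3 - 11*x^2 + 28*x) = (x + 1)/x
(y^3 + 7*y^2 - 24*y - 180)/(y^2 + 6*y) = y + 1 - 30/y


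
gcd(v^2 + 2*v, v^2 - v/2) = v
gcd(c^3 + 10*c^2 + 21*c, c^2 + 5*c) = c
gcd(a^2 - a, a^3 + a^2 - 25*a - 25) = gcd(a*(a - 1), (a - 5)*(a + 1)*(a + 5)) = 1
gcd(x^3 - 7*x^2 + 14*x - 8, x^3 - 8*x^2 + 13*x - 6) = x - 1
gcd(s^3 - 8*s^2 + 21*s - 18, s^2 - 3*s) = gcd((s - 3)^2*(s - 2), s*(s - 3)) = s - 3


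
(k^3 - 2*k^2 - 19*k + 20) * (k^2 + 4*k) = k^5 + 2*k^4 - 27*k^3 - 56*k^2 + 80*k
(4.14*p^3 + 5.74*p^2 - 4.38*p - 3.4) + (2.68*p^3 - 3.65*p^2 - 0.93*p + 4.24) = 6.82*p^3 + 2.09*p^2 - 5.31*p + 0.84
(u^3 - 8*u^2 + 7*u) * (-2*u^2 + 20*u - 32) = -2*u^5 + 36*u^4 - 206*u^3 + 396*u^2 - 224*u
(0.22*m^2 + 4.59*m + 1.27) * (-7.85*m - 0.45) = -1.727*m^3 - 36.1305*m^2 - 12.035*m - 0.5715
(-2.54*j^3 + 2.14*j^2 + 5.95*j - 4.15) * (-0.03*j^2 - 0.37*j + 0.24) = 0.0762*j^5 + 0.8756*j^4 - 1.5799*j^3 - 1.5634*j^2 + 2.9635*j - 0.996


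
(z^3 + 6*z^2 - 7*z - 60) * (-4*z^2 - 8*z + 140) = -4*z^5 - 32*z^4 + 120*z^3 + 1136*z^2 - 500*z - 8400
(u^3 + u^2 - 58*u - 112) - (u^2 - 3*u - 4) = u^3 - 55*u - 108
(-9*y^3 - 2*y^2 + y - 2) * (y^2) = -9*y^5 - 2*y^4 + y^3 - 2*y^2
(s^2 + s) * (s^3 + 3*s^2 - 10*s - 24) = s^5 + 4*s^4 - 7*s^3 - 34*s^2 - 24*s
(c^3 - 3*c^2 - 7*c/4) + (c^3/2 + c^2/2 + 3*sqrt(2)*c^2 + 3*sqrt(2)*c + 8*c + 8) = 3*c^3/2 - 5*c^2/2 + 3*sqrt(2)*c^2 + 3*sqrt(2)*c + 25*c/4 + 8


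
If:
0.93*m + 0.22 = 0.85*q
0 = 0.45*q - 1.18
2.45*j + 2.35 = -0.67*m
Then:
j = -1.55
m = 2.16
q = 2.62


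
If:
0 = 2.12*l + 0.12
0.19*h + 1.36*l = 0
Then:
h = 0.41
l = -0.06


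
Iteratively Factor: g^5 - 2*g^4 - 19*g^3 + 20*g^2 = (g + 4)*(g^4 - 6*g^3 + 5*g^2) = g*(g + 4)*(g^3 - 6*g^2 + 5*g) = g*(g - 5)*(g + 4)*(g^2 - g) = g*(g - 5)*(g - 1)*(g + 4)*(g)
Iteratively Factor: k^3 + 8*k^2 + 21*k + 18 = (k + 3)*(k^2 + 5*k + 6) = (k + 2)*(k + 3)*(k + 3)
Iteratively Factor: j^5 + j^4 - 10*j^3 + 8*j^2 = (j)*(j^4 + j^3 - 10*j^2 + 8*j) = j*(j + 4)*(j^3 - 3*j^2 + 2*j) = j*(j - 1)*(j + 4)*(j^2 - 2*j) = j*(j - 2)*(j - 1)*(j + 4)*(j)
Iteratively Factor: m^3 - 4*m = (m)*(m^2 - 4) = m*(m - 2)*(m + 2)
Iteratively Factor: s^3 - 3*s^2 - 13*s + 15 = (s - 1)*(s^2 - 2*s - 15) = (s - 5)*(s - 1)*(s + 3)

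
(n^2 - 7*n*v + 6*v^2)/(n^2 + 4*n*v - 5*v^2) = (n - 6*v)/(n + 5*v)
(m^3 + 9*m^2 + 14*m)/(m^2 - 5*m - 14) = m*(m + 7)/(m - 7)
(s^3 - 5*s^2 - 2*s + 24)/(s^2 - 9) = (s^2 - 2*s - 8)/(s + 3)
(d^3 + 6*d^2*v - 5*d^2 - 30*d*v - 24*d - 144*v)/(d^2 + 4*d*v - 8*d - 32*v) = (d^2 + 6*d*v + 3*d + 18*v)/(d + 4*v)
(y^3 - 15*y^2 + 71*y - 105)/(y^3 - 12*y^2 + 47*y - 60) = (y - 7)/(y - 4)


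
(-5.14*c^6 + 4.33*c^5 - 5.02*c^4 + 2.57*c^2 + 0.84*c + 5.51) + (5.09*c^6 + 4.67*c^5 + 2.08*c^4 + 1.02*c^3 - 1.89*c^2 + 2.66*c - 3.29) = -0.0499999999999998*c^6 + 9.0*c^5 - 2.94*c^4 + 1.02*c^3 + 0.68*c^2 + 3.5*c + 2.22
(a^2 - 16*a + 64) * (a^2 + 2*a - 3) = a^4 - 14*a^3 + 29*a^2 + 176*a - 192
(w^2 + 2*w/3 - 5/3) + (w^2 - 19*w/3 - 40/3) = 2*w^2 - 17*w/3 - 15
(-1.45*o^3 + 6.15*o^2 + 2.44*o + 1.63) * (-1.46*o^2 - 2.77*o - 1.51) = 2.117*o^5 - 4.9625*o^4 - 18.4084*o^3 - 18.4251*o^2 - 8.1995*o - 2.4613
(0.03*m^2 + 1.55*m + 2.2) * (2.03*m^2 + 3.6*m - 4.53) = 0.0609*m^4 + 3.2545*m^3 + 9.9101*m^2 + 0.8985*m - 9.966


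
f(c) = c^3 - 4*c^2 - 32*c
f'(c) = 3*c^2 - 8*c - 32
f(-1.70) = 37.93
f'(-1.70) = -9.73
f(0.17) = -5.55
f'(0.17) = -33.27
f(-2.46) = 39.63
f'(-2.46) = 5.83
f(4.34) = -132.48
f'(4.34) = -10.21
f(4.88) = -135.20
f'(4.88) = 0.40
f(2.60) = -92.66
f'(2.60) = -32.52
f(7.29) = -58.44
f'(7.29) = 69.11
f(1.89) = -68.02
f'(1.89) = -36.40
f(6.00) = -120.00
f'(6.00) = 28.00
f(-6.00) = -168.00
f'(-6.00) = 124.00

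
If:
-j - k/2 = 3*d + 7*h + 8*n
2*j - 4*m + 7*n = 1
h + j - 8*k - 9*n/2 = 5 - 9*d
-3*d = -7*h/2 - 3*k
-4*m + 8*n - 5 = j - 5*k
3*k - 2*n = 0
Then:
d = 6116/17337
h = 2800/5779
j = -10366/5779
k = -1228/5779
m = -39405/23116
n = -1842/5779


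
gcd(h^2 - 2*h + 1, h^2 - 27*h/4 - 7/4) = 1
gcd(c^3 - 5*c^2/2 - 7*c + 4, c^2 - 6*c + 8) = c - 4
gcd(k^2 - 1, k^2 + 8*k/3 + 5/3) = k + 1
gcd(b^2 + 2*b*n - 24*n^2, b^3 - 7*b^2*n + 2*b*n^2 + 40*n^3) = b - 4*n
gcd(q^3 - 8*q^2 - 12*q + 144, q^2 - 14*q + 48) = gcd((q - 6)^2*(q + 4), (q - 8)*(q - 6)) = q - 6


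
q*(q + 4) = q^2 + 4*q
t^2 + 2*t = t*(t + 2)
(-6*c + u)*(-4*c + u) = 24*c^2 - 10*c*u + u^2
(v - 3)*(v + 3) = v^2 - 9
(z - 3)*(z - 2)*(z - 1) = z^3 - 6*z^2 + 11*z - 6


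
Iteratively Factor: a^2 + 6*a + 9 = (a + 3)*(a + 3)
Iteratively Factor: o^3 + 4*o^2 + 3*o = (o + 3)*(o^2 + o) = (o + 1)*(o + 3)*(o)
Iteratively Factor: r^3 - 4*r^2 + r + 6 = (r - 3)*(r^2 - r - 2) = (r - 3)*(r + 1)*(r - 2)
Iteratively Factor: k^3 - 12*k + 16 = (k - 2)*(k^2 + 2*k - 8) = (k - 2)*(k + 4)*(k - 2)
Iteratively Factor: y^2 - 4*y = (y - 4)*(y)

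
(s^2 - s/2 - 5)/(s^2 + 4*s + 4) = (s - 5/2)/(s + 2)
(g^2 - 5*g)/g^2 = (g - 5)/g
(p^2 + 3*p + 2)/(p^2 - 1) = (p + 2)/(p - 1)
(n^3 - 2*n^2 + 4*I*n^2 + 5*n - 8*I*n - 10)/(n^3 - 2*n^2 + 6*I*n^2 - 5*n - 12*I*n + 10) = (n - I)/(n + I)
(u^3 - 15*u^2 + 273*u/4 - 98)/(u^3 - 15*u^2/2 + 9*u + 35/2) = (u^2 - 23*u/2 + 28)/(u^2 - 4*u - 5)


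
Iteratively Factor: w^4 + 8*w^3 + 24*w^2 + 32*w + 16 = (w + 2)*(w^3 + 6*w^2 + 12*w + 8) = (w + 2)^2*(w^2 + 4*w + 4) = (w + 2)^3*(w + 2)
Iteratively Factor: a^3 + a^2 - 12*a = (a + 4)*(a^2 - 3*a) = a*(a + 4)*(a - 3)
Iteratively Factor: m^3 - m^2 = (m)*(m^2 - m) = m*(m - 1)*(m)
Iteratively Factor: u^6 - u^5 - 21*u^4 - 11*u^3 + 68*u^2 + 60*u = (u + 2)*(u^5 - 3*u^4 - 15*u^3 + 19*u^2 + 30*u) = (u + 1)*(u + 2)*(u^4 - 4*u^3 - 11*u^2 + 30*u) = (u - 5)*(u + 1)*(u + 2)*(u^3 + u^2 - 6*u) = u*(u - 5)*(u + 1)*(u + 2)*(u^2 + u - 6) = u*(u - 5)*(u - 2)*(u + 1)*(u + 2)*(u + 3)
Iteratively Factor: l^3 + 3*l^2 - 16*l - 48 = (l - 4)*(l^2 + 7*l + 12) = (l - 4)*(l + 3)*(l + 4)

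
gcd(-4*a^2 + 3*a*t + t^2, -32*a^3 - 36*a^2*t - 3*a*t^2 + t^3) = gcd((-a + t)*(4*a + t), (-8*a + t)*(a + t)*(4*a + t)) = 4*a + t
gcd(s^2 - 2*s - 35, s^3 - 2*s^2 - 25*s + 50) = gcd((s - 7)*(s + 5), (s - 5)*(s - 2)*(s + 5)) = s + 5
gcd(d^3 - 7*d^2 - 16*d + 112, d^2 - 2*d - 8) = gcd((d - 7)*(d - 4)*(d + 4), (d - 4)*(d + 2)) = d - 4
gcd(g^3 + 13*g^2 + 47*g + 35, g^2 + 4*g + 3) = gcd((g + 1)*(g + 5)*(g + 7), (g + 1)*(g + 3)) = g + 1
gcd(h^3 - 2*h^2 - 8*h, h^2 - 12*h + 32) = h - 4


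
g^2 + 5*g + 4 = (g + 1)*(g + 4)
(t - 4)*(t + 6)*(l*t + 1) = l*t^3 + 2*l*t^2 - 24*l*t + t^2 + 2*t - 24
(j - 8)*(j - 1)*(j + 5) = j^3 - 4*j^2 - 37*j + 40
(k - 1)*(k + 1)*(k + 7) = k^3 + 7*k^2 - k - 7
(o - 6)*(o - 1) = o^2 - 7*o + 6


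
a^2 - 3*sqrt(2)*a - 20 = (a - 5*sqrt(2))*(a + 2*sqrt(2))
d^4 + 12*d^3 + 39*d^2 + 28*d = d*(d + 1)*(d + 4)*(d + 7)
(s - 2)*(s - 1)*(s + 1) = s^3 - 2*s^2 - s + 2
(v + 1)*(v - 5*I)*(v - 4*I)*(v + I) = v^4 + v^3 - 8*I*v^3 - 11*v^2 - 8*I*v^2 - 11*v - 20*I*v - 20*I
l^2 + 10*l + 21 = (l + 3)*(l + 7)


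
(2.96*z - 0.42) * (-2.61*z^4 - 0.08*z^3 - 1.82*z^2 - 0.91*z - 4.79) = -7.7256*z^5 + 0.8594*z^4 - 5.3536*z^3 - 1.9292*z^2 - 13.7962*z + 2.0118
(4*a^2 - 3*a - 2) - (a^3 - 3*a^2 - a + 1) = -a^3 + 7*a^2 - 2*a - 3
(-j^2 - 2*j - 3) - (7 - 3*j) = -j^2 + j - 10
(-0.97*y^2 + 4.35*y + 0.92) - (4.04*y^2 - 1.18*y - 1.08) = -5.01*y^2 + 5.53*y + 2.0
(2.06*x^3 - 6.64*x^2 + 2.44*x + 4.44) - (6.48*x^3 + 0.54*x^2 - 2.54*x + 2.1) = -4.42*x^3 - 7.18*x^2 + 4.98*x + 2.34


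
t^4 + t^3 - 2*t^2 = t^2*(t - 1)*(t + 2)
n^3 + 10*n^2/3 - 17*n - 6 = (n - 3)*(n + 1/3)*(n + 6)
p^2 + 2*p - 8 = (p - 2)*(p + 4)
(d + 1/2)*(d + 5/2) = d^2 + 3*d + 5/4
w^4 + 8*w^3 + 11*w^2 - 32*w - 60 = (w - 2)*(w + 2)*(w + 3)*(w + 5)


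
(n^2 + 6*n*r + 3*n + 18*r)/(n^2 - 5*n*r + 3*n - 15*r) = (-n - 6*r)/(-n + 5*r)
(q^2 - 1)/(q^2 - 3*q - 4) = (q - 1)/(q - 4)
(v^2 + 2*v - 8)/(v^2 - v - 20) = (v - 2)/(v - 5)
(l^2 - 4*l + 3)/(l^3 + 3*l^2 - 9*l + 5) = (l - 3)/(l^2 + 4*l - 5)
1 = 1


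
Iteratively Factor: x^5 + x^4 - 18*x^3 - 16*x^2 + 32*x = (x)*(x^4 + x^3 - 18*x^2 - 16*x + 32) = x*(x + 2)*(x^3 - x^2 - 16*x + 16) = x*(x - 1)*(x + 2)*(x^2 - 16) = x*(x - 1)*(x + 2)*(x + 4)*(x - 4)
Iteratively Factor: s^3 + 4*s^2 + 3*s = (s + 1)*(s^2 + 3*s) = (s + 1)*(s + 3)*(s)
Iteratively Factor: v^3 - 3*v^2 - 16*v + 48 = (v + 4)*(v^2 - 7*v + 12) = (v - 3)*(v + 4)*(v - 4)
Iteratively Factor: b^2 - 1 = (b - 1)*(b + 1)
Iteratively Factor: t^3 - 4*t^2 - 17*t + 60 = (t - 5)*(t^2 + t - 12) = (t - 5)*(t - 3)*(t + 4)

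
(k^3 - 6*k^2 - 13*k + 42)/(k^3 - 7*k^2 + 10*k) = (k^2 - 4*k - 21)/(k*(k - 5))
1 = 1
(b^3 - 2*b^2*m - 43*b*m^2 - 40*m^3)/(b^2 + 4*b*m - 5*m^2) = (b^2 - 7*b*m - 8*m^2)/(b - m)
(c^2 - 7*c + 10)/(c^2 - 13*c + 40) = (c - 2)/(c - 8)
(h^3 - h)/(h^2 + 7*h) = (h^2 - 1)/(h + 7)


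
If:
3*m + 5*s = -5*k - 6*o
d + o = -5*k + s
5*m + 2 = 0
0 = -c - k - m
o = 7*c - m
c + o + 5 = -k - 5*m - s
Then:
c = 79/10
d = -773/10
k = -15/2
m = -2/5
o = 557/10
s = -591/10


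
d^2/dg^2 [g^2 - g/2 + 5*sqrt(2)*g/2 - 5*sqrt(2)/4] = 2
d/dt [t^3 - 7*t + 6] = 3*t^2 - 7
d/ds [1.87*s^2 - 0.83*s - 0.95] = 3.74*s - 0.83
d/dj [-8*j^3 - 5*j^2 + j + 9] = -24*j^2 - 10*j + 1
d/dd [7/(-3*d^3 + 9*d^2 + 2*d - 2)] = 7*(9*d^2 - 18*d - 2)/(3*d^3 - 9*d^2 - 2*d + 2)^2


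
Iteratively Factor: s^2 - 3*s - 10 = (s - 5)*(s + 2)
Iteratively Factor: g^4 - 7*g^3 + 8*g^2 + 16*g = (g - 4)*(g^3 - 3*g^2 - 4*g) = g*(g - 4)*(g^2 - 3*g - 4) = g*(g - 4)^2*(g + 1)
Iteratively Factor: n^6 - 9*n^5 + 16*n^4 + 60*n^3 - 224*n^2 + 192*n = (n + 3)*(n^5 - 12*n^4 + 52*n^3 - 96*n^2 + 64*n) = (n - 4)*(n + 3)*(n^4 - 8*n^3 + 20*n^2 - 16*n) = (n - 4)^2*(n + 3)*(n^3 - 4*n^2 + 4*n) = (n - 4)^2*(n - 2)*(n + 3)*(n^2 - 2*n) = n*(n - 4)^2*(n - 2)*(n + 3)*(n - 2)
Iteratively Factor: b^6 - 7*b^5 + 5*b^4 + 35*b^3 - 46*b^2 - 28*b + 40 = (b - 5)*(b^5 - 2*b^4 - 5*b^3 + 10*b^2 + 4*b - 8) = (b - 5)*(b - 1)*(b^4 - b^3 - 6*b^2 + 4*b + 8) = (b - 5)*(b - 2)*(b - 1)*(b^3 + b^2 - 4*b - 4) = (b - 5)*(b - 2)*(b - 1)*(b + 1)*(b^2 - 4) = (b - 5)*(b - 2)*(b - 1)*(b + 1)*(b + 2)*(b - 2)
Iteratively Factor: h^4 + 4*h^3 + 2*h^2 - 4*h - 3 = (h - 1)*(h^3 + 5*h^2 + 7*h + 3) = (h - 1)*(h + 1)*(h^2 + 4*h + 3) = (h - 1)*(h + 1)^2*(h + 3)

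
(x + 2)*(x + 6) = x^2 + 8*x + 12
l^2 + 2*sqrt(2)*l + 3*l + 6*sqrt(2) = (l + 3)*(l + 2*sqrt(2))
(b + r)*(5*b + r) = 5*b^2 + 6*b*r + r^2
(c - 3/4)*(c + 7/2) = c^2 + 11*c/4 - 21/8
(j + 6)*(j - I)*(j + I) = j^3 + 6*j^2 + j + 6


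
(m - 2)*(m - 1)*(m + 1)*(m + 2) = m^4 - 5*m^2 + 4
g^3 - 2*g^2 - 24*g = g*(g - 6)*(g + 4)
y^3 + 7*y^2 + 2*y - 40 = (y - 2)*(y + 4)*(y + 5)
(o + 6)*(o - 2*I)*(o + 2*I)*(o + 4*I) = o^4 + 6*o^3 + 4*I*o^3 + 4*o^2 + 24*I*o^2 + 24*o + 16*I*o + 96*I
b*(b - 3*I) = b^2 - 3*I*b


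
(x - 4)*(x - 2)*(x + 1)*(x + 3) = x^4 - 2*x^3 - 13*x^2 + 14*x + 24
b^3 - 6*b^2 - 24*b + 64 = (b - 8)*(b - 2)*(b + 4)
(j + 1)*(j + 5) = j^2 + 6*j + 5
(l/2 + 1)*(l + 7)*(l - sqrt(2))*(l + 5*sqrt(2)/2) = l^4/2 + 3*sqrt(2)*l^3/4 + 9*l^3/2 + 9*l^2/2 + 27*sqrt(2)*l^2/4 - 45*l/2 + 21*sqrt(2)*l/2 - 35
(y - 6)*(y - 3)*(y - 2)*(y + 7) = y^4 - 4*y^3 - 41*y^2 + 216*y - 252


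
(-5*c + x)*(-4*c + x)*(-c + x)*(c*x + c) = -20*c^4*x - 20*c^4 + 29*c^3*x^2 + 29*c^3*x - 10*c^2*x^3 - 10*c^2*x^2 + c*x^4 + c*x^3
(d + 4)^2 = d^2 + 8*d + 16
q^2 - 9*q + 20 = (q - 5)*(q - 4)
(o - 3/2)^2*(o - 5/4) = o^3 - 17*o^2/4 + 6*o - 45/16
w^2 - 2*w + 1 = (w - 1)^2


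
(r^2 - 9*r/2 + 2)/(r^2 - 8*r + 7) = (r^2 - 9*r/2 + 2)/(r^2 - 8*r + 7)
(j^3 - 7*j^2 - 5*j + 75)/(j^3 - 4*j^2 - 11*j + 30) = (j - 5)/(j - 2)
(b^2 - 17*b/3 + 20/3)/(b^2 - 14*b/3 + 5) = (b - 4)/(b - 3)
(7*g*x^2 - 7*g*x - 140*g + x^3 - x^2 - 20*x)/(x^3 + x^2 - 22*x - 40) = (7*g + x)/(x + 2)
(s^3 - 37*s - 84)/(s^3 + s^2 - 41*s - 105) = (s + 4)/(s + 5)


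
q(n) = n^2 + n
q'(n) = 2*n + 1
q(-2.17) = 2.54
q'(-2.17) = -3.34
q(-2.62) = 4.24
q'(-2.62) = -4.24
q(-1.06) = 0.06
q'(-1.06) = -1.12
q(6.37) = 46.95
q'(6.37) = 13.74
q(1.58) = 4.08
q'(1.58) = 4.16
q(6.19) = 44.51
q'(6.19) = 13.38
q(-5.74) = 27.21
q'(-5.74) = -10.48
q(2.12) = 6.61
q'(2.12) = 5.24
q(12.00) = 156.00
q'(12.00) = 25.00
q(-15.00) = 210.00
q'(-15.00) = -29.00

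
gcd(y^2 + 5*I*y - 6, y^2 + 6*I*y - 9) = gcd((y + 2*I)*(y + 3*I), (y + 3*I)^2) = y + 3*I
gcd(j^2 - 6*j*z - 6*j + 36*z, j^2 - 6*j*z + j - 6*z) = -j + 6*z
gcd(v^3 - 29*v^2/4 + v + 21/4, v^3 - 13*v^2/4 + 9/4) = v^2 - v/4 - 3/4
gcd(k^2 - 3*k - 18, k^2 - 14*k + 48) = k - 6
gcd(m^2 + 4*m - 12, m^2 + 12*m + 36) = m + 6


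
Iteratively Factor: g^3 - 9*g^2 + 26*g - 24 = (g - 3)*(g^2 - 6*g + 8) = (g - 3)*(g - 2)*(g - 4)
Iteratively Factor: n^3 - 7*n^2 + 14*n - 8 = (n - 1)*(n^2 - 6*n + 8) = (n - 2)*(n - 1)*(n - 4)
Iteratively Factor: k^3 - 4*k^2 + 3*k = (k)*(k^2 - 4*k + 3) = k*(k - 1)*(k - 3)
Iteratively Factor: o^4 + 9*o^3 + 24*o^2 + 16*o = (o + 4)*(o^3 + 5*o^2 + 4*o) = o*(o + 4)*(o^2 + 5*o + 4) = o*(o + 4)^2*(o + 1)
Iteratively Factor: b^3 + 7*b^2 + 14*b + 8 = (b + 4)*(b^2 + 3*b + 2) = (b + 1)*(b + 4)*(b + 2)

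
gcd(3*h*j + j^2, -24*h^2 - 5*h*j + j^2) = 3*h + j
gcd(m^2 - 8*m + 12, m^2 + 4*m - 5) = 1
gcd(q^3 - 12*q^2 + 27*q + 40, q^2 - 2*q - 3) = q + 1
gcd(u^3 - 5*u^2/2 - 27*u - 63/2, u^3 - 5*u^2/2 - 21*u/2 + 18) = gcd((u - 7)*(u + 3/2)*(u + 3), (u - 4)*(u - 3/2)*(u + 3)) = u + 3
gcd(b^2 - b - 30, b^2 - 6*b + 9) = 1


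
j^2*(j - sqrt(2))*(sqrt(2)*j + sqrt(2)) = sqrt(2)*j^4 - 2*j^3 + sqrt(2)*j^3 - 2*j^2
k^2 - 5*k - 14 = (k - 7)*(k + 2)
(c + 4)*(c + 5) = c^2 + 9*c + 20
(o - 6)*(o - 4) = o^2 - 10*o + 24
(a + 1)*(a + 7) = a^2 + 8*a + 7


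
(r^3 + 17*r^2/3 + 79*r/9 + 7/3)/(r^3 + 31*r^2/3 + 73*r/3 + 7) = (r + 7/3)/(r + 7)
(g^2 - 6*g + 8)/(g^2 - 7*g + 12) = (g - 2)/(g - 3)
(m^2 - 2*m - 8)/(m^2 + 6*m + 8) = (m - 4)/(m + 4)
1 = 1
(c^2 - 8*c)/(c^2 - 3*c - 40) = c/(c + 5)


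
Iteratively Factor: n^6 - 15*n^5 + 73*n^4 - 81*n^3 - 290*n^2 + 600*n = (n - 5)*(n^5 - 10*n^4 + 23*n^3 + 34*n^2 - 120*n) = (n - 5)*(n - 3)*(n^4 - 7*n^3 + 2*n^2 + 40*n) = n*(n - 5)*(n - 3)*(n^3 - 7*n^2 + 2*n + 40) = n*(n - 5)^2*(n - 3)*(n^2 - 2*n - 8) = n*(n - 5)^2*(n - 4)*(n - 3)*(n + 2)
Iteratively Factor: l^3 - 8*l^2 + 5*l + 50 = (l - 5)*(l^2 - 3*l - 10) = (l - 5)^2*(l + 2)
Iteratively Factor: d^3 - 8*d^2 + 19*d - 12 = (d - 1)*(d^2 - 7*d + 12) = (d - 4)*(d - 1)*(d - 3)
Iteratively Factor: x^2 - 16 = (x - 4)*(x + 4)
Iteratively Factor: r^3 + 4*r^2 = (r)*(r^2 + 4*r) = r*(r + 4)*(r)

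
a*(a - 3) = a^2 - 3*a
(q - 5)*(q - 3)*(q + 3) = q^3 - 5*q^2 - 9*q + 45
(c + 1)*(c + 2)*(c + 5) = c^3 + 8*c^2 + 17*c + 10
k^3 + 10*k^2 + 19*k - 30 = (k - 1)*(k + 5)*(k + 6)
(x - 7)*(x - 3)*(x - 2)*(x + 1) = x^4 - 11*x^3 + 29*x^2 - x - 42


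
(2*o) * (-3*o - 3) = -6*o^2 - 6*o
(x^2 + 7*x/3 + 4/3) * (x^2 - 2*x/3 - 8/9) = x^4 + 5*x^3/3 - 10*x^2/9 - 80*x/27 - 32/27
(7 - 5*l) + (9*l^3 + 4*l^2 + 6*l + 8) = 9*l^3 + 4*l^2 + l + 15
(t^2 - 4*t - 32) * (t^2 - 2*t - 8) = t^4 - 6*t^3 - 32*t^2 + 96*t + 256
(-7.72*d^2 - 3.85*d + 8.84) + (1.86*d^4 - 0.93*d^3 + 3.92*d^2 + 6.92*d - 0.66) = 1.86*d^4 - 0.93*d^3 - 3.8*d^2 + 3.07*d + 8.18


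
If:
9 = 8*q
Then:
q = 9/8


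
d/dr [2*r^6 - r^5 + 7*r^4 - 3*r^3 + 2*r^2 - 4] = r*(12*r^4 - 5*r^3 + 28*r^2 - 9*r + 4)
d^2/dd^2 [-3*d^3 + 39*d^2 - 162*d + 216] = 78 - 18*d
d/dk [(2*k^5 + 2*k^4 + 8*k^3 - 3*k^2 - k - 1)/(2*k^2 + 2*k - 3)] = (12*k^6 + 24*k^5 - 2*k^4 + 8*k^3 - 76*k^2 + 22*k + 5)/(4*k^4 + 8*k^3 - 8*k^2 - 12*k + 9)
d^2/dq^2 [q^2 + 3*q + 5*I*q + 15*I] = 2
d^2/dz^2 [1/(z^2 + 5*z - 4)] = 2*(-z^2 - 5*z + (2*z + 5)^2 + 4)/(z^2 + 5*z - 4)^3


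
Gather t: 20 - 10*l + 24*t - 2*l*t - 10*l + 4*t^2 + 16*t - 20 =-20*l + 4*t^2 + t*(40 - 2*l)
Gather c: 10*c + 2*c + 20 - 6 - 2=12*c + 12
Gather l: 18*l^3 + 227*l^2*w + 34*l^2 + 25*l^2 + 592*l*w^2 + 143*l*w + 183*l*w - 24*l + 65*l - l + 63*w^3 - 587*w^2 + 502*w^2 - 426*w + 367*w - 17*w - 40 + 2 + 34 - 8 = 18*l^3 + l^2*(227*w + 59) + l*(592*w^2 + 326*w + 40) + 63*w^3 - 85*w^2 - 76*w - 12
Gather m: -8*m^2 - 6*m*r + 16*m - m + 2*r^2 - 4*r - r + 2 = -8*m^2 + m*(15 - 6*r) + 2*r^2 - 5*r + 2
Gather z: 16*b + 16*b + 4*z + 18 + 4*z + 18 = 32*b + 8*z + 36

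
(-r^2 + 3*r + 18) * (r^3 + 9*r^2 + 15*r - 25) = -r^5 - 6*r^4 + 30*r^3 + 232*r^2 + 195*r - 450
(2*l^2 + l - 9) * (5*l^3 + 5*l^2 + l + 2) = 10*l^5 + 15*l^4 - 38*l^3 - 40*l^2 - 7*l - 18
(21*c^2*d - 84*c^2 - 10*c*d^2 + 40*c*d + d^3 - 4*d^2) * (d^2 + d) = 21*c^2*d^3 - 63*c^2*d^2 - 84*c^2*d - 10*c*d^4 + 30*c*d^3 + 40*c*d^2 + d^5 - 3*d^4 - 4*d^3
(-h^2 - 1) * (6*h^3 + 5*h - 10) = -6*h^5 - 11*h^3 + 10*h^2 - 5*h + 10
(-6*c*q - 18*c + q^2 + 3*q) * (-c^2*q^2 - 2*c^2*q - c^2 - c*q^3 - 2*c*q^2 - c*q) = 6*c^3*q^3 + 30*c^3*q^2 + 42*c^3*q + 18*c^3 + 5*c^2*q^4 + 25*c^2*q^3 + 35*c^2*q^2 + 15*c^2*q - c*q^5 - 5*c*q^4 - 7*c*q^3 - 3*c*q^2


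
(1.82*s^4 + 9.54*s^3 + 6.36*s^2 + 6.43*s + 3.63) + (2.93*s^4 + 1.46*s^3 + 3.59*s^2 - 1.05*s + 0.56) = 4.75*s^4 + 11.0*s^3 + 9.95*s^2 + 5.38*s + 4.19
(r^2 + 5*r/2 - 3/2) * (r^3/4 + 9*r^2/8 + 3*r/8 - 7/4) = r^5/4 + 7*r^4/4 + 45*r^3/16 - 5*r^2/2 - 79*r/16 + 21/8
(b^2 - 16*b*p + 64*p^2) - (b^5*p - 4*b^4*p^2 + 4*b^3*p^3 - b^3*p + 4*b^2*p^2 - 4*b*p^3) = -b^5*p + 4*b^4*p^2 - 4*b^3*p^3 + b^3*p - 4*b^2*p^2 + b^2 + 4*b*p^3 - 16*b*p + 64*p^2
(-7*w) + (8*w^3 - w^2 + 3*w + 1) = 8*w^3 - w^2 - 4*w + 1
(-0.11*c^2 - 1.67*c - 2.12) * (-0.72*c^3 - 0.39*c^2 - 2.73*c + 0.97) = 0.0792*c^5 + 1.2453*c^4 + 2.478*c^3 + 5.2792*c^2 + 4.1677*c - 2.0564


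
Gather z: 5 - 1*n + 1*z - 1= -n + z + 4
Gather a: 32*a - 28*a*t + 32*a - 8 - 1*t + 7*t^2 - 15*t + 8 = a*(64 - 28*t) + 7*t^2 - 16*t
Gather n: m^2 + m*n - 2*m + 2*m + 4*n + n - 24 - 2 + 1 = m^2 + n*(m + 5) - 25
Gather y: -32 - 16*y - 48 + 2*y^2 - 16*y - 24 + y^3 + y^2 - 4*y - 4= y^3 + 3*y^2 - 36*y - 108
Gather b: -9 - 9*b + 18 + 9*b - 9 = 0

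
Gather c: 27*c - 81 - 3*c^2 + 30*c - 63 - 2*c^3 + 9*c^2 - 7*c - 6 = -2*c^3 + 6*c^2 + 50*c - 150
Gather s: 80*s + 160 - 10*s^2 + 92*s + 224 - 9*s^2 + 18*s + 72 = -19*s^2 + 190*s + 456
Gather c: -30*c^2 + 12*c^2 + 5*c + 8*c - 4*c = -18*c^2 + 9*c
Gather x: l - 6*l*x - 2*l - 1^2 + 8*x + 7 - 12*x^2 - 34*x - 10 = -l - 12*x^2 + x*(-6*l - 26) - 4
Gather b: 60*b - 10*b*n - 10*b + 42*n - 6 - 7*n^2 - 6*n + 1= b*(50 - 10*n) - 7*n^2 + 36*n - 5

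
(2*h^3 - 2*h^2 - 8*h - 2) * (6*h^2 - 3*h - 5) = 12*h^5 - 18*h^4 - 52*h^3 + 22*h^2 + 46*h + 10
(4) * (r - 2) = 4*r - 8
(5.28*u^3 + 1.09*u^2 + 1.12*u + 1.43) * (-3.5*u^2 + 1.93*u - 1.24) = -18.48*u^5 + 6.3754*u^4 - 8.3635*u^3 - 4.195*u^2 + 1.3711*u - 1.7732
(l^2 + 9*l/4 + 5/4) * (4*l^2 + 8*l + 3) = 4*l^4 + 17*l^3 + 26*l^2 + 67*l/4 + 15/4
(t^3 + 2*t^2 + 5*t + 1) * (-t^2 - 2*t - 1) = -t^5 - 4*t^4 - 10*t^3 - 13*t^2 - 7*t - 1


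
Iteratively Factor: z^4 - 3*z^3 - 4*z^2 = (z + 1)*(z^3 - 4*z^2) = z*(z + 1)*(z^2 - 4*z) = z^2*(z + 1)*(z - 4)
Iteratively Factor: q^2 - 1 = (q - 1)*(q + 1)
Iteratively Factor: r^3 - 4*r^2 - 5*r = (r)*(r^2 - 4*r - 5) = r*(r - 5)*(r + 1)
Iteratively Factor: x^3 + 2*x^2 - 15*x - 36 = (x + 3)*(x^2 - x - 12) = (x + 3)^2*(x - 4)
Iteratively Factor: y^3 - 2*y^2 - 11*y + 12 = (y - 1)*(y^2 - y - 12) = (y - 1)*(y + 3)*(y - 4)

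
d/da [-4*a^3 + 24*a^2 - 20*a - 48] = -12*a^2 + 48*a - 20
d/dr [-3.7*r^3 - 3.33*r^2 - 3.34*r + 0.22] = -11.1*r^2 - 6.66*r - 3.34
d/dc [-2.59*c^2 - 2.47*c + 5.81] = -5.18*c - 2.47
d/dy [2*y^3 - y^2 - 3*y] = 6*y^2 - 2*y - 3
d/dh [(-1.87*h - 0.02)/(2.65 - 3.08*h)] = (13.295315 - 15.452668*h)/(3.08*h - 2.65)^3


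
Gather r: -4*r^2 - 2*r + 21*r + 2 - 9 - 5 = -4*r^2 + 19*r - 12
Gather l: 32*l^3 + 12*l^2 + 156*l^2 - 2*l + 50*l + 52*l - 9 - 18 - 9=32*l^3 + 168*l^2 + 100*l - 36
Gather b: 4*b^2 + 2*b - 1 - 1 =4*b^2 + 2*b - 2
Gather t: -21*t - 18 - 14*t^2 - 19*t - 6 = -14*t^2 - 40*t - 24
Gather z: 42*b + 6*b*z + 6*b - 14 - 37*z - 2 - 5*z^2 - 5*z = 48*b - 5*z^2 + z*(6*b - 42) - 16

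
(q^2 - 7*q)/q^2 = (q - 7)/q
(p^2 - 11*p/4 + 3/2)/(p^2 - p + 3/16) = 4*(p - 2)/(4*p - 1)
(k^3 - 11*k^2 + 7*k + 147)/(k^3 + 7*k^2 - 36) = (k^2 - 14*k + 49)/(k^2 + 4*k - 12)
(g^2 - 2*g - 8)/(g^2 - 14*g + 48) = (g^2 - 2*g - 8)/(g^2 - 14*g + 48)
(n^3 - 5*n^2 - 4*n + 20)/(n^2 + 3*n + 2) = (n^2 - 7*n + 10)/(n + 1)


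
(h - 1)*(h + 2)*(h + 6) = h^3 + 7*h^2 + 4*h - 12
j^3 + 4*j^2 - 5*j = j*(j - 1)*(j + 5)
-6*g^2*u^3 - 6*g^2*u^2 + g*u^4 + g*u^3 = u^2*(-6*g + u)*(g*u + g)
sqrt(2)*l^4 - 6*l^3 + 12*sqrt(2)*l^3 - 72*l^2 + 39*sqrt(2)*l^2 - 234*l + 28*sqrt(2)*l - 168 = (l + 4)*(l + 7)*(l - 3*sqrt(2))*(sqrt(2)*l + sqrt(2))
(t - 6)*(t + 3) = t^2 - 3*t - 18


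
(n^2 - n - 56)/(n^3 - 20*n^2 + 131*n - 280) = (n + 7)/(n^2 - 12*n + 35)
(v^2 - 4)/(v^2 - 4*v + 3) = (v^2 - 4)/(v^2 - 4*v + 3)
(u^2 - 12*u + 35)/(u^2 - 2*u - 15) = (u - 7)/(u + 3)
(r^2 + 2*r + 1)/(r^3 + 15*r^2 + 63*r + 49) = (r + 1)/(r^2 + 14*r + 49)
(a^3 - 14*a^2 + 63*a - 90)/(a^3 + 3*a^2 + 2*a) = (a^3 - 14*a^2 + 63*a - 90)/(a*(a^2 + 3*a + 2))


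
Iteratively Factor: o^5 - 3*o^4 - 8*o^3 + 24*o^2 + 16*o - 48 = (o + 2)*(o^4 - 5*o^3 + 2*o^2 + 20*o - 24) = (o - 3)*(o + 2)*(o^3 - 2*o^2 - 4*o + 8) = (o - 3)*(o - 2)*(o + 2)*(o^2 - 4) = (o - 3)*(o - 2)*(o + 2)^2*(o - 2)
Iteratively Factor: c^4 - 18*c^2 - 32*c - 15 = (c + 1)*(c^3 - c^2 - 17*c - 15) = (c + 1)*(c + 3)*(c^2 - 4*c - 5) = (c + 1)^2*(c + 3)*(c - 5)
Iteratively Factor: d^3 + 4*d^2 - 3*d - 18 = (d - 2)*(d^2 + 6*d + 9) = (d - 2)*(d + 3)*(d + 3)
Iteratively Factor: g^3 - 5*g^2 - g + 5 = (g + 1)*(g^2 - 6*g + 5) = (g - 5)*(g + 1)*(g - 1)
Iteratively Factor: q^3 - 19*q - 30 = (q - 5)*(q^2 + 5*q + 6) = (q - 5)*(q + 2)*(q + 3)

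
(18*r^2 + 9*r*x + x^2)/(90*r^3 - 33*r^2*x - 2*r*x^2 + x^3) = (3*r + x)/(15*r^2 - 8*r*x + x^2)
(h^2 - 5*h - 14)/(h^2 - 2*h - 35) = (h + 2)/(h + 5)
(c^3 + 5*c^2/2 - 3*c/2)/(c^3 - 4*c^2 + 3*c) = (2*c^2 + 5*c - 3)/(2*(c^2 - 4*c + 3))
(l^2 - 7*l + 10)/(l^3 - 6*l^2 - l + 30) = (l - 2)/(l^2 - l - 6)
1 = 1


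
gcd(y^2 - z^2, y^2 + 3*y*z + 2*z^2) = y + z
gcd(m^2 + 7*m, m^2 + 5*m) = m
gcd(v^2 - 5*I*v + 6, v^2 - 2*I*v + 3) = v + I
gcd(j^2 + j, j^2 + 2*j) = j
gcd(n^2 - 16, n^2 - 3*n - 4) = n - 4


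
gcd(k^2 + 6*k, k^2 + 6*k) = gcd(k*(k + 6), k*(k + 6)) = k^2 + 6*k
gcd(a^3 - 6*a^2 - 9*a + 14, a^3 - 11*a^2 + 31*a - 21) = a^2 - 8*a + 7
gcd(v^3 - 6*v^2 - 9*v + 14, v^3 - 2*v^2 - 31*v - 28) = v - 7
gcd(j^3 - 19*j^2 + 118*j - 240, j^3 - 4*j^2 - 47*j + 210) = j^2 - 11*j + 30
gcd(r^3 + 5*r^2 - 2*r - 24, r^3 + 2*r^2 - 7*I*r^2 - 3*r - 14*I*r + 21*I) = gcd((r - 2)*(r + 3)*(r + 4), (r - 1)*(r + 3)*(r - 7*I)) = r + 3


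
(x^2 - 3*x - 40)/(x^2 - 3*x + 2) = (x^2 - 3*x - 40)/(x^2 - 3*x + 2)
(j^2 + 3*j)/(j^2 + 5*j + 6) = j/(j + 2)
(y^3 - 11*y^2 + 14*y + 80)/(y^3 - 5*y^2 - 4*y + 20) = (y - 8)/(y - 2)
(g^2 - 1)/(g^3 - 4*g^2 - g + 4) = 1/(g - 4)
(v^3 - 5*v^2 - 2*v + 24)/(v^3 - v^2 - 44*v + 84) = (v^3 - 5*v^2 - 2*v + 24)/(v^3 - v^2 - 44*v + 84)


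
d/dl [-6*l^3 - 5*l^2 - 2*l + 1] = -18*l^2 - 10*l - 2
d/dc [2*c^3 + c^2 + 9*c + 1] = 6*c^2 + 2*c + 9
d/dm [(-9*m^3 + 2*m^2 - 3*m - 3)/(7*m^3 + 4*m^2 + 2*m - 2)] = (-50*m^4 + 6*m^3 + 133*m^2 + 16*m + 12)/(49*m^6 + 56*m^5 + 44*m^4 - 12*m^3 - 12*m^2 - 8*m + 4)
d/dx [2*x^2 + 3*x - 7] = 4*x + 3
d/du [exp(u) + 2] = exp(u)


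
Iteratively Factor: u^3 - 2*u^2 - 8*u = (u)*(u^2 - 2*u - 8) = u*(u - 4)*(u + 2)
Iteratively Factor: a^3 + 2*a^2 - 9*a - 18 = (a + 3)*(a^2 - a - 6) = (a + 2)*(a + 3)*(a - 3)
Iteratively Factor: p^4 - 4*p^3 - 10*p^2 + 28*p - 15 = (p - 5)*(p^3 + p^2 - 5*p + 3) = (p - 5)*(p + 3)*(p^2 - 2*p + 1) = (p - 5)*(p - 1)*(p + 3)*(p - 1)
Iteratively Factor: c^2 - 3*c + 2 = (c - 1)*(c - 2)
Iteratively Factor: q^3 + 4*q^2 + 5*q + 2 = (q + 2)*(q^2 + 2*q + 1) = (q + 1)*(q + 2)*(q + 1)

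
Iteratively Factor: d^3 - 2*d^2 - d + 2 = (d - 2)*(d^2 - 1) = (d - 2)*(d - 1)*(d + 1)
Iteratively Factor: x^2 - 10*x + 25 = (x - 5)*(x - 5)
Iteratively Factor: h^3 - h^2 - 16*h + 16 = (h - 1)*(h^2 - 16) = (h - 4)*(h - 1)*(h + 4)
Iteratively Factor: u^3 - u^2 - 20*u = (u)*(u^2 - u - 20) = u*(u - 5)*(u + 4)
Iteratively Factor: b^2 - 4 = (b - 2)*(b + 2)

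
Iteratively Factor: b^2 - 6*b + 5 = (b - 5)*(b - 1)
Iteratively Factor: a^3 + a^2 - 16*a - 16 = (a + 4)*(a^2 - 3*a - 4) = (a + 1)*(a + 4)*(a - 4)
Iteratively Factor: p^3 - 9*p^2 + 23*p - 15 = (p - 1)*(p^2 - 8*p + 15) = (p - 3)*(p - 1)*(p - 5)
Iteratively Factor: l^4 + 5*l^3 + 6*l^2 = (l + 2)*(l^3 + 3*l^2) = l*(l + 2)*(l^2 + 3*l) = l*(l + 2)*(l + 3)*(l)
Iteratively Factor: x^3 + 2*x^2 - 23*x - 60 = (x + 3)*(x^2 - x - 20) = (x - 5)*(x + 3)*(x + 4)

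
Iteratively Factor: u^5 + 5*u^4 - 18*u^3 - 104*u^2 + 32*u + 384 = (u - 2)*(u^4 + 7*u^3 - 4*u^2 - 112*u - 192) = (u - 2)*(u + 4)*(u^3 + 3*u^2 - 16*u - 48) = (u - 2)*(u + 4)^2*(u^2 - u - 12) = (u - 2)*(u + 3)*(u + 4)^2*(u - 4)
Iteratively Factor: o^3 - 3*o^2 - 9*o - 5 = (o + 1)*(o^2 - 4*o - 5) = (o + 1)^2*(o - 5)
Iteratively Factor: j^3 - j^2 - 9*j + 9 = (j - 1)*(j^2 - 9) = (j - 1)*(j + 3)*(j - 3)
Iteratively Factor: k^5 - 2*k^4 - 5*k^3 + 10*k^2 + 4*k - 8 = (k - 2)*(k^4 - 5*k^2 + 4) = (k - 2)*(k - 1)*(k^3 + k^2 - 4*k - 4) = (k - 2)*(k - 1)*(k + 2)*(k^2 - k - 2) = (k - 2)*(k - 1)*(k + 1)*(k + 2)*(k - 2)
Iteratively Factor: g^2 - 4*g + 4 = (g - 2)*(g - 2)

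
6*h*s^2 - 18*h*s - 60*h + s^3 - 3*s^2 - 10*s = (6*h + s)*(s - 5)*(s + 2)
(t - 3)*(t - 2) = t^2 - 5*t + 6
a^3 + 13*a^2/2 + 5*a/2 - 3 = (a - 1/2)*(a + 1)*(a + 6)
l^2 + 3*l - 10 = (l - 2)*(l + 5)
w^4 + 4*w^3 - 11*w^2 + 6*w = w*(w - 1)^2*(w + 6)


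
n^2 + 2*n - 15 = (n - 3)*(n + 5)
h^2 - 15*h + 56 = (h - 8)*(h - 7)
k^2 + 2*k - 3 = (k - 1)*(k + 3)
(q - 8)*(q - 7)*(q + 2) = q^3 - 13*q^2 + 26*q + 112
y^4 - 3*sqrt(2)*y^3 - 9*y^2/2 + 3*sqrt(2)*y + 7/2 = (y - 1)*(y + 1)*(y - 7*sqrt(2)/2)*(y + sqrt(2)/2)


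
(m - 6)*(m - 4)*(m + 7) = m^3 - 3*m^2 - 46*m + 168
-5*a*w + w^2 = w*(-5*a + w)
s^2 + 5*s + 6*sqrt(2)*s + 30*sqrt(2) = (s + 5)*(s + 6*sqrt(2))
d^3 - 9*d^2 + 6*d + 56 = (d - 7)*(d - 4)*(d + 2)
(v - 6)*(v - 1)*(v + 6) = v^3 - v^2 - 36*v + 36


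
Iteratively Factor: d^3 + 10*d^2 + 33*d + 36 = (d + 3)*(d^2 + 7*d + 12) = (d + 3)^2*(d + 4)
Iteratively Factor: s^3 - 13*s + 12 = (s - 1)*(s^2 + s - 12) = (s - 3)*(s - 1)*(s + 4)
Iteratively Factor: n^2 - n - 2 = (n - 2)*(n + 1)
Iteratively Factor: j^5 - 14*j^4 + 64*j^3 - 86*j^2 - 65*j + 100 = (j + 1)*(j^4 - 15*j^3 + 79*j^2 - 165*j + 100) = (j - 1)*(j + 1)*(j^3 - 14*j^2 + 65*j - 100) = (j - 4)*(j - 1)*(j + 1)*(j^2 - 10*j + 25) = (j - 5)*(j - 4)*(j - 1)*(j + 1)*(j - 5)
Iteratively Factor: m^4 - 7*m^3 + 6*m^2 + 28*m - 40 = (m - 2)*(m^3 - 5*m^2 - 4*m + 20) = (m - 2)*(m + 2)*(m^2 - 7*m + 10) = (m - 2)^2*(m + 2)*(m - 5)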